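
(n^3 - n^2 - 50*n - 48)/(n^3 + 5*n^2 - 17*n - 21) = (n^2 - 2*n - 48)/(n^2 + 4*n - 21)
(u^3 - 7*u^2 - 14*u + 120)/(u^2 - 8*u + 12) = (u^2 - u - 20)/(u - 2)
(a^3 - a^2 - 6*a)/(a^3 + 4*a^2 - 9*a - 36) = a*(a + 2)/(a^2 + 7*a + 12)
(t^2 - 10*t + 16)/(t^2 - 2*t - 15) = (-t^2 + 10*t - 16)/(-t^2 + 2*t + 15)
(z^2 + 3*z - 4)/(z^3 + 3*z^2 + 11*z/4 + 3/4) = 4*(z^2 + 3*z - 4)/(4*z^3 + 12*z^2 + 11*z + 3)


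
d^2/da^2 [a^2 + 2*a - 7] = 2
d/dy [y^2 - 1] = 2*y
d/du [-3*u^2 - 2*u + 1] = -6*u - 2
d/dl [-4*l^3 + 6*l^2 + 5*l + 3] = -12*l^2 + 12*l + 5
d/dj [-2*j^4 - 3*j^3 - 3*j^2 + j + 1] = -8*j^3 - 9*j^2 - 6*j + 1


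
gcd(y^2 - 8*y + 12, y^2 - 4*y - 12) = y - 6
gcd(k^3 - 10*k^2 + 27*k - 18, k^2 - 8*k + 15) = k - 3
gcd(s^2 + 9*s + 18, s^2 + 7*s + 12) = s + 3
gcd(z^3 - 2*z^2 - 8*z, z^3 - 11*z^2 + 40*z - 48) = z - 4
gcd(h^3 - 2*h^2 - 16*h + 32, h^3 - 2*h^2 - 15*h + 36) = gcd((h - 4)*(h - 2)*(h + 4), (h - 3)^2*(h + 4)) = h + 4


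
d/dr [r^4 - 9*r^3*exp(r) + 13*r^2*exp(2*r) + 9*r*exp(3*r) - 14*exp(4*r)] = -9*r^3*exp(r) + 4*r^3 + 26*r^2*exp(2*r) - 27*r^2*exp(r) + 27*r*exp(3*r) + 26*r*exp(2*r) - 56*exp(4*r) + 9*exp(3*r)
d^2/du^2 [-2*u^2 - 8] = -4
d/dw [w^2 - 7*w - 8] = 2*w - 7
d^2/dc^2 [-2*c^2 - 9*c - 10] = -4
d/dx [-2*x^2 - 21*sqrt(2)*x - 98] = -4*x - 21*sqrt(2)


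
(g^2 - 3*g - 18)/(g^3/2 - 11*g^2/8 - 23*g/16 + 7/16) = 16*(g^2 - 3*g - 18)/(8*g^3 - 22*g^2 - 23*g + 7)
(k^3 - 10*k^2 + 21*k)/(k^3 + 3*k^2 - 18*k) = (k - 7)/(k + 6)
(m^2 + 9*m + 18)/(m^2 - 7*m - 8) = (m^2 + 9*m + 18)/(m^2 - 7*m - 8)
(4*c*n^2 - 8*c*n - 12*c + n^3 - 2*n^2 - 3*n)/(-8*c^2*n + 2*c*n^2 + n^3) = (-n^2 + 2*n + 3)/(n*(2*c - n))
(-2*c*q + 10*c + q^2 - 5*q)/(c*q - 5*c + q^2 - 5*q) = (-2*c + q)/(c + q)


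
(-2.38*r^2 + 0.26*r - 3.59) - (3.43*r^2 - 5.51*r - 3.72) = -5.81*r^2 + 5.77*r + 0.13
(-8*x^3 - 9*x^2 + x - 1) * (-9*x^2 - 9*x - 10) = 72*x^5 + 153*x^4 + 152*x^3 + 90*x^2 - x + 10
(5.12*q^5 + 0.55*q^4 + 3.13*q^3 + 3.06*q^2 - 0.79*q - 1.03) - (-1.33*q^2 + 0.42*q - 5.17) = 5.12*q^5 + 0.55*q^4 + 3.13*q^3 + 4.39*q^2 - 1.21*q + 4.14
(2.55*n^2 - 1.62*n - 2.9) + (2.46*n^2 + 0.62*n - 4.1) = 5.01*n^2 - 1.0*n - 7.0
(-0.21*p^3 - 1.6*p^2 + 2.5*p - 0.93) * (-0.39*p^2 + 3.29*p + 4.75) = 0.0819*p^5 - 0.0668999999999998*p^4 - 7.2365*p^3 + 0.987699999999999*p^2 + 8.8153*p - 4.4175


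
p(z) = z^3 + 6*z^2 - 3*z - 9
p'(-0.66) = -9.61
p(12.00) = 2547.00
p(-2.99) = 26.88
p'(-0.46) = -7.89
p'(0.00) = -3.00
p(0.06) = -9.16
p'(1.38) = 19.27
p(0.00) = -9.00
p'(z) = 3*z^2 + 12*z - 3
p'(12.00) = 573.00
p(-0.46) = -6.45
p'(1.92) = 31.10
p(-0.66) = -4.69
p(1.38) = 0.91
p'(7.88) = 277.84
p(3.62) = 106.20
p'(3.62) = 79.75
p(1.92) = 14.44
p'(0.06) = -2.27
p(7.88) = 829.23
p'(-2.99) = -12.06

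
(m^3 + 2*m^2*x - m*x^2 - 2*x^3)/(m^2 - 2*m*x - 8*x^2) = (-m^2 + x^2)/(-m + 4*x)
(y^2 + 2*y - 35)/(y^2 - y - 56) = (y - 5)/(y - 8)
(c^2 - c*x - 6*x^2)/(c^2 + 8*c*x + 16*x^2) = (c^2 - c*x - 6*x^2)/(c^2 + 8*c*x + 16*x^2)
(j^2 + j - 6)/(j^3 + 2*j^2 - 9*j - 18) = (j - 2)/(j^2 - j - 6)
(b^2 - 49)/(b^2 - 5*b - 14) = (b + 7)/(b + 2)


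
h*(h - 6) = h^2 - 6*h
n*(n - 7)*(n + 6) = n^3 - n^2 - 42*n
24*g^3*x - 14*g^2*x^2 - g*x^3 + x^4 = x*(-3*g + x)*(-2*g + x)*(4*g + x)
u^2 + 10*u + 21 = (u + 3)*(u + 7)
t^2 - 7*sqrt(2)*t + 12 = (t - 6*sqrt(2))*(t - sqrt(2))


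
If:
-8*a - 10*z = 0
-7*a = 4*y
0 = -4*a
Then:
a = 0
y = 0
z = 0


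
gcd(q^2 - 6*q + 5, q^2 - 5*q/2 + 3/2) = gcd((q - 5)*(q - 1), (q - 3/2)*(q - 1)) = q - 1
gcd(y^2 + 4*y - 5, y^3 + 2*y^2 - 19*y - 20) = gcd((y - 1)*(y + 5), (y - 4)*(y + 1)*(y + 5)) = y + 5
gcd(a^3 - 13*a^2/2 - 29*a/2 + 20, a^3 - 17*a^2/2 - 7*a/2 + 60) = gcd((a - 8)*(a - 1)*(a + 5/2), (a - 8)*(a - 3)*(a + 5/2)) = a^2 - 11*a/2 - 20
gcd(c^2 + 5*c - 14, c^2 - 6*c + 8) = c - 2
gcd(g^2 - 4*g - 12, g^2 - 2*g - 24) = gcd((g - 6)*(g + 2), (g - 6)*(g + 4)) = g - 6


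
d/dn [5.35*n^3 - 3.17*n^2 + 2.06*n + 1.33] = 16.05*n^2 - 6.34*n + 2.06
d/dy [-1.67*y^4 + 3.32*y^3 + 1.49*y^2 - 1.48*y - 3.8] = -6.68*y^3 + 9.96*y^2 + 2.98*y - 1.48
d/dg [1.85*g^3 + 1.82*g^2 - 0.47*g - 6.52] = 5.55*g^2 + 3.64*g - 0.47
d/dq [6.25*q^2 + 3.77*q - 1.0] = 12.5*q + 3.77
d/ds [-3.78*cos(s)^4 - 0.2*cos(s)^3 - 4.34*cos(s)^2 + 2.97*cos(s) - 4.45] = (15.12*cos(s)^3 + 0.6*cos(s)^2 + 8.68*cos(s) - 2.97)*sin(s)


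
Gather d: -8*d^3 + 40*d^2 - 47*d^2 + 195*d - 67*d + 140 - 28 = -8*d^3 - 7*d^2 + 128*d + 112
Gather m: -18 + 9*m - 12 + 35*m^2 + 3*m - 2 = 35*m^2 + 12*m - 32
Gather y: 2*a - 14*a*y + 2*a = -14*a*y + 4*a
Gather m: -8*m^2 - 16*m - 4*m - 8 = -8*m^2 - 20*m - 8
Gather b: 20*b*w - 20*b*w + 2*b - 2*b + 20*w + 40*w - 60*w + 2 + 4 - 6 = 0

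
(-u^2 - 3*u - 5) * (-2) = 2*u^2 + 6*u + 10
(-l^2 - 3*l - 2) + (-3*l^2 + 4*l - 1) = -4*l^2 + l - 3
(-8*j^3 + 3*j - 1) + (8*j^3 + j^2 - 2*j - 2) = j^2 + j - 3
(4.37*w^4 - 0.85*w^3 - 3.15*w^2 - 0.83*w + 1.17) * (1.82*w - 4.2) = 7.9534*w^5 - 19.901*w^4 - 2.163*w^3 + 11.7194*w^2 + 5.6154*w - 4.914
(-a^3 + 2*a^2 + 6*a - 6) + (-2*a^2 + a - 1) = -a^3 + 7*a - 7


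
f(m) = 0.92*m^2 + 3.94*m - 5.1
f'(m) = 1.84*m + 3.94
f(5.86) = 49.58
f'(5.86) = 14.72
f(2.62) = 11.54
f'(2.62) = 8.76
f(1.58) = 3.42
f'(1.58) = 6.85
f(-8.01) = 22.37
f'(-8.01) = -10.80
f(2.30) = 8.83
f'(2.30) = 8.17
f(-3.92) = -6.41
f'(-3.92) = -3.27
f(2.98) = 14.81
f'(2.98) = 9.42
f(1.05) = 0.05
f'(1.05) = 5.87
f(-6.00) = 4.38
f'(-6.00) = -7.10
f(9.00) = 104.88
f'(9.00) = 20.50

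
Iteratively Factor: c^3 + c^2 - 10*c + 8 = (c + 4)*(c^2 - 3*c + 2) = (c - 2)*(c + 4)*(c - 1)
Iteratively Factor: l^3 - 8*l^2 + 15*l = (l - 3)*(l^2 - 5*l) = l*(l - 3)*(l - 5)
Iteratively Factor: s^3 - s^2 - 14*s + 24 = (s + 4)*(s^2 - 5*s + 6) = (s - 2)*(s + 4)*(s - 3)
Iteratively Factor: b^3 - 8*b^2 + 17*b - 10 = (b - 2)*(b^2 - 6*b + 5) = (b - 2)*(b - 1)*(b - 5)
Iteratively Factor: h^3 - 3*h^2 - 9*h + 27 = (h - 3)*(h^2 - 9) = (h - 3)*(h + 3)*(h - 3)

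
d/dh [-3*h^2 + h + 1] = 1 - 6*h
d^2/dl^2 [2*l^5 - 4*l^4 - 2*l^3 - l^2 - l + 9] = 40*l^3 - 48*l^2 - 12*l - 2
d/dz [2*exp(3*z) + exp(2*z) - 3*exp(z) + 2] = (6*exp(2*z) + 2*exp(z) - 3)*exp(z)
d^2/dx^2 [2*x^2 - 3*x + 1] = 4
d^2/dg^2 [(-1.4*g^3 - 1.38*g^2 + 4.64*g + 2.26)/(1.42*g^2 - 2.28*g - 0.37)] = (-3.5527136788005e-15*g^5 + 8.88178419700125e-15*g^4 - 6.25022400000002*g^3 + 15.905832*g^2 - 30.42468*g + 17.665124)/(2.863288*g^6 - 13.792176*g^5 + 19.90698*g^4 - 4.66488*g^3 - 5.18703*g^2 - 0.936396*g - 0.050653)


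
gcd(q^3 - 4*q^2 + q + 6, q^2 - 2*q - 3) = q^2 - 2*q - 3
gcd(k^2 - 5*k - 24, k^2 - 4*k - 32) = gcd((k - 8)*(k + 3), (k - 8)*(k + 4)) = k - 8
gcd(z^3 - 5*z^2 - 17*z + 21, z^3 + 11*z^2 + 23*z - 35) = z - 1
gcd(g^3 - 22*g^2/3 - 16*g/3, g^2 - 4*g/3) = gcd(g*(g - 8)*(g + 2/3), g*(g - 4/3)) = g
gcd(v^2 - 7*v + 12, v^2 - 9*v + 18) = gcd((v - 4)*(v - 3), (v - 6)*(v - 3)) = v - 3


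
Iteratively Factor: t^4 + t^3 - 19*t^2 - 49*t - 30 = (t + 2)*(t^3 - t^2 - 17*t - 15) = (t - 5)*(t + 2)*(t^2 + 4*t + 3) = (t - 5)*(t + 1)*(t + 2)*(t + 3)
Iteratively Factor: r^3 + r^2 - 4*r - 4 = (r + 2)*(r^2 - r - 2) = (r + 1)*(r + 2)*(r - 2)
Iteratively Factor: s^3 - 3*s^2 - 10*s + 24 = (s + 3)*(s^2 - 6*s + 8) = (s - 2)*(s + 3)*(s - 4)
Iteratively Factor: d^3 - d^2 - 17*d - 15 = (d - 5)*(d^2 + 4*d + 3) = (d - 5)*(d + 3)*(d + 1)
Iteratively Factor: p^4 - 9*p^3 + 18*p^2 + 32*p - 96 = (p - 4)*(p^3 - 5*p^2 - 2*p + 24) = (p - 4)*(p - 3)*(p^2 - 2*p - 8) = (p - 4)^2*(p - 3)*(p + 2)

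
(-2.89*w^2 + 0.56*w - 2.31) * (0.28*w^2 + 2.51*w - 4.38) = -0.8092*w^4 - 7.0971*w^3 + 13.417*w^2 - 8.2509*w + 10.1178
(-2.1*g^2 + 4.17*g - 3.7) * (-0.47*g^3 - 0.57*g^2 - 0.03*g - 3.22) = 0.987*g^5 - 0.7629*g^4 - 0.5749*g^3 + 8.7459*g^2 - 13.3164*g + 11.914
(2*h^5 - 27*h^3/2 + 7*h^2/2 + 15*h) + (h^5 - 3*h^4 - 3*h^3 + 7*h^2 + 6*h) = 3*h^5 - 3*h^4 - 33*h^3/2 + 21*h^2/2 + 21*h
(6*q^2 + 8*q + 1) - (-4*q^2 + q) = 10*q^2 + 7*q + 1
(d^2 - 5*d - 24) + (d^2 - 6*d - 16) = 2*d^2 - 11*d - 40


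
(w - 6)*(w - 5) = w^2 - 11*w + 30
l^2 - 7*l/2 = l*(l - 7/2)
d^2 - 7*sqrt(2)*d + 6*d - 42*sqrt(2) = (d + 6)*(d - 7*sqrt(2))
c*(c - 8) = c^2 - 8*c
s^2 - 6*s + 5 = (s - 5)*(s - 1)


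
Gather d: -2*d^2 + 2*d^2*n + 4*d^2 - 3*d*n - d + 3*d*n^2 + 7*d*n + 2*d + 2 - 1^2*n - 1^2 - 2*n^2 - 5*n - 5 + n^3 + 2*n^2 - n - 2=d^2*(2*n + 2) + d*(3*n^2 + 4*n + 1) + n^3 - 7*n - 6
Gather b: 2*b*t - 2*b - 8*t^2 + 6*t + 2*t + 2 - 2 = b*(2*t - 2) - 8*t^2 + 8*t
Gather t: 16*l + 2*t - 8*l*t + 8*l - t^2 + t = 24*l - t^2 + t*(3 - 8*l)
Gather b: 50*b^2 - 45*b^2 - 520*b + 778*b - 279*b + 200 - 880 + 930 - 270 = 5*b^2 - 21*b - 20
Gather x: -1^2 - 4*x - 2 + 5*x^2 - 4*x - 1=5*x^2 - 8*x - 4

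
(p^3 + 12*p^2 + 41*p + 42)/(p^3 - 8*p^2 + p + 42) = (p^2 + 10*p + 21)/(p^2 - 10*p + 21)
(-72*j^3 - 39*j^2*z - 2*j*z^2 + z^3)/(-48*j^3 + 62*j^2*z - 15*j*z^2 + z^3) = (9*j^2 + 6*j*z + z^2)/(6*j^2 - 7*j*z + z^2)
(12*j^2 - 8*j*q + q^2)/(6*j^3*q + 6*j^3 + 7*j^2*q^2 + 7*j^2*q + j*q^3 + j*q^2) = (12*j^2 - 8*j*q + q^2)/(j*(6*j^2*q + 6*j^2 + 7*j*q^2 + 7*j*q + q^3 + q^2))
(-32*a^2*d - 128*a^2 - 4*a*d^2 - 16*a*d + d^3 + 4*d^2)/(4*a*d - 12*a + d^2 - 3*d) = (-8*a*d - 32*a + d^2 + 4*d)/(d - 3)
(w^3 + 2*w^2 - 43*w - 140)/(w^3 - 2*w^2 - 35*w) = (w + 4)/w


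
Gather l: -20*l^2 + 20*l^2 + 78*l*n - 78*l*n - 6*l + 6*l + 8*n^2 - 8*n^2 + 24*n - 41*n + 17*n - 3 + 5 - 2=0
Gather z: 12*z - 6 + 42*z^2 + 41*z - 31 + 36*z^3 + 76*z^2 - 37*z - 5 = 36*z^3 + 118*z^2 + 16*z - 42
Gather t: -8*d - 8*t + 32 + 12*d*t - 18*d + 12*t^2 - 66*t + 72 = -26*d + 12*t^2 + t*(12*d - 74) + 104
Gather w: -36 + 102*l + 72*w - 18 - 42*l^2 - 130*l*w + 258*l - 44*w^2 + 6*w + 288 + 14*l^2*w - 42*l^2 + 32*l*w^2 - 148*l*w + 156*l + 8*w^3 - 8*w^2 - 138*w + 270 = -84*l^2 + 516*l + 8*w^3 + w^2*(32*l - 52) + w*(14*l^2 - 278*l - 60) + 504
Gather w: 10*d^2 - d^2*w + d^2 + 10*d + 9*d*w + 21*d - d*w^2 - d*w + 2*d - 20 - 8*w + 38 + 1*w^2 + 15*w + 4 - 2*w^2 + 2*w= 11*d^2 + 33*d + w^2*(-d - 1) + w*(-d^2 + 8*d + 9) + 22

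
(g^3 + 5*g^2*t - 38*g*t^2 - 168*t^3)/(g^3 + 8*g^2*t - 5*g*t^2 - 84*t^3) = (-g + 6*t)/(-g + 3*t)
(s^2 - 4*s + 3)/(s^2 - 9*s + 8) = (s - 3)/(s - 8)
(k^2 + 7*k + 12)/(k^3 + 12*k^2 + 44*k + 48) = (k + 3)/(k^2 + 8*k + 12)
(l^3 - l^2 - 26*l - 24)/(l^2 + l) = l - 2 - 24/l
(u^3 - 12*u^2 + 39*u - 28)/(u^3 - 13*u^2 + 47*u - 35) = (u - 4)/(u - 5)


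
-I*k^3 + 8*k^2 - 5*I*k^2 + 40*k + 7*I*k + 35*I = (k + 5)*(k + 7*I)*(-I*k + 1)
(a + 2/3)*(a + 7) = a^2 + 23*a/3 + 14/3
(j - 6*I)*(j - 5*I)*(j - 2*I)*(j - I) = j^4 - 14*I*j^3 - 65*j^2 + 112*I*j + 60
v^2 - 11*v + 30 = (v - 6)*(v - 5)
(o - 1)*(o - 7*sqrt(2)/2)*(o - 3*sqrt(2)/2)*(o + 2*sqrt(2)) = o^4 - 3*sqrt(2)*o^3 - o^3 - 19*o^2/2 + 3*sqrt(2)*o^2 + 19*o/2 + 21*sqrt(2)*o - 21*sqrt(2)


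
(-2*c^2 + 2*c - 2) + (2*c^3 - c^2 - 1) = 2*c^3 - 3*c^2 + 2*c - 3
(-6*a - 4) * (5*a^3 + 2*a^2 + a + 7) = -30*a^4 - 32*a^3 - 14*a^2 - 46*a - 28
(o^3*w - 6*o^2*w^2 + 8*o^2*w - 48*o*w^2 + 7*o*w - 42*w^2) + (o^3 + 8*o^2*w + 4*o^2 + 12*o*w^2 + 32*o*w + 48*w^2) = o^3*w + o^3 - 6*o^2*w^2 + 16*o^2*w + 4*o^2 - 36*o*w^2 + 39*o*w + 6*w^2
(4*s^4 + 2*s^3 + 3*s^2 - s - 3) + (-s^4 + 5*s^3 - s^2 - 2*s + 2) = 3*s^4 + 7*s^3 + 2*s^2 - 3*s - 1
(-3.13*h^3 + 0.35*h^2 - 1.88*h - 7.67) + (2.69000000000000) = -3.13*h^3 + 0.35*h^2 - 1.88*h - 4.98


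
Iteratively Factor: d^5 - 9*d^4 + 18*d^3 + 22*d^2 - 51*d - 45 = (d - 3)*(d^4 - 6*d^3 + 22*d + 15) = (d - 3)*(d + 1)*(d^3 - 7*d^2 + 7*d + 15) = (d - 5)*(d - 3)*(d + 1)*(d^2 - 2*d - 3) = (d - 5)*(d - 3)^2*(d + 1)*(d + 1)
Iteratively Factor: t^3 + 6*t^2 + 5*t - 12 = (t + 4)*(t^2 + 2*t - 3) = (t + 3)*(t + 4)*(t - 1)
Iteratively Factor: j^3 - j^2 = (j)*(j^2 - j) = j^2*(j - 1)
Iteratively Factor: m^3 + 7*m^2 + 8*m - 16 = (m + 4)*(m^2 + 3*m - 4) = (m - 1)*(m + 4)*(m + 4)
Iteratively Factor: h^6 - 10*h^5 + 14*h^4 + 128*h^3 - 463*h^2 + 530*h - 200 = (h - 1)*(h^5 - 9*h^4 + 5*h^3 + 133*h^2 - 330*h + 200) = (h - 2)*(h - 1)*(h^4 - 7*h^3 - 9*h^2 + 115*h - 100) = (h - 2)*(h - 1)^2*(h^3 - 6*h^2 - 15*h + 100) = (h - 5)*(h - 2)*(h - 1)^2*(h^2 - h - 20) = (h - 5)*(h - 2)*(h - 1)^2*(h + 4)*(h - 5)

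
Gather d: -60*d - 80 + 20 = -60*d - 60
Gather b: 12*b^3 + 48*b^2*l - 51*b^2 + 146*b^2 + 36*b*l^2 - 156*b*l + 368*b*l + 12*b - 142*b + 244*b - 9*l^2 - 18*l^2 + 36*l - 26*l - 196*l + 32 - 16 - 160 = 12*b^3 + b^2*(48*l + 95) + b*(36*l^2 + 212*l + 114) - 27*l^2 - 186*l - 144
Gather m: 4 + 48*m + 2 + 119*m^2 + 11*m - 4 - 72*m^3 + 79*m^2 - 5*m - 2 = -72*m^3 + 198*m^2 + 54*m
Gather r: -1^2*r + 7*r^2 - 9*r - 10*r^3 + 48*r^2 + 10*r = -10*r^3 + 55*r^2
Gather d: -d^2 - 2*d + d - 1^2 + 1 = -d^2 - d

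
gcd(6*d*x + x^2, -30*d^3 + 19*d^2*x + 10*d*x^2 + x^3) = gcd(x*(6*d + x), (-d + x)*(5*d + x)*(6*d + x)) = 6*d + x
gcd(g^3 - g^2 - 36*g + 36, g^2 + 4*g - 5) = g - 1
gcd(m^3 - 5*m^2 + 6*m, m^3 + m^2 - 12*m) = m^2 - 3*m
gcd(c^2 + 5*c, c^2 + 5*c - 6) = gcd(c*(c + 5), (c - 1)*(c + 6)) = 1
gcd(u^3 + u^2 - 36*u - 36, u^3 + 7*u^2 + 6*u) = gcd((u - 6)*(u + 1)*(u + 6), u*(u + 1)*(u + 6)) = u^2 + 7*u + 6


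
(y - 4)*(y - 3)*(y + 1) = y^3 - 6*y^2 + 5*y + 12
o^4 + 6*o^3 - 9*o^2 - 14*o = o*(o - 2)*(o + 1)*(o + 7)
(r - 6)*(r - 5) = r^2 - 11*r + 30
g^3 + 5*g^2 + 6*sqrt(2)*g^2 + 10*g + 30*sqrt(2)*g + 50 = (g + 5)*(g + sqrt(2))*(g + 5*sqrt(2))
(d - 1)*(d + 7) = d^2 + 6*d - 7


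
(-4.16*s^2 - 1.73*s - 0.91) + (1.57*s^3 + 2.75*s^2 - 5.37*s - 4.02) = 1.57*s^3 - 1.41*s^2 - 7.1*s - 4.93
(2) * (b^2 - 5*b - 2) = 2*b^2 - 10*b - 4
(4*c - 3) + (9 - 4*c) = 6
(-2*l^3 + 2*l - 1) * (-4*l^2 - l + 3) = 8*l^5 + 2*l^4 - 14*l^3 + 2*l^2 + 7*l - 3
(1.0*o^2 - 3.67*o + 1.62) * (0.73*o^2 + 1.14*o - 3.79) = 0.73*o^4 - 1.5391*o^3 - 6.7912*o^2 + 15.7561*o - 6.1398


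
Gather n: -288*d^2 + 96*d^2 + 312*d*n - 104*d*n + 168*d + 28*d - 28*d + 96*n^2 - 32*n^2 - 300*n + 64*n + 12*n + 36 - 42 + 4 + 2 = -192*d^2 + 168*d + 64*n^2 + n*(208*d - 224)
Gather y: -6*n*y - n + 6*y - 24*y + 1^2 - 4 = -n + y*(-6*n - 18) - 3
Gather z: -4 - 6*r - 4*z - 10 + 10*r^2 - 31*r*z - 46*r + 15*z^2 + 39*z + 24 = 10*r^2 - 52*r + 15*z^2 + z*(35 - 31*r) + 10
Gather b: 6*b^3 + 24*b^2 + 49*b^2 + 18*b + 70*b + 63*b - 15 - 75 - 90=6*b^3 + 73*b^2 + 151*b - 180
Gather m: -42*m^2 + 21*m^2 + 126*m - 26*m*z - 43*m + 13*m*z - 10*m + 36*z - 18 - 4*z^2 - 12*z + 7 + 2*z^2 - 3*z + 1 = -21*m^2 + m*(73 - 13*z) - 2*z^2 + 21*z - 10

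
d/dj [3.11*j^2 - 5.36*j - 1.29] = 6.22*j - 5.36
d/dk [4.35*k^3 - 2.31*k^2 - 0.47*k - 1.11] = 13.05*k^2 - 4.62*k - 0.47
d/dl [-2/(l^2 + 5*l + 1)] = 2*(2*l + 5)/(l^2 + 5*l + 1)^2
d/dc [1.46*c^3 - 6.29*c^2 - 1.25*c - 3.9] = 4.38*c^2 - 12.58*c - 1.25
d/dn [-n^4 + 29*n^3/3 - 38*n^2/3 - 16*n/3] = -4*n^3 + 29*n^2 - 76*n/3 - 16/3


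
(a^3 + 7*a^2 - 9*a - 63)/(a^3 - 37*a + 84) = (a + 3)/(a - 4)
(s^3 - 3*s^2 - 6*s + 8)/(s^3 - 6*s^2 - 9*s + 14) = (s - 4)/(s - 7)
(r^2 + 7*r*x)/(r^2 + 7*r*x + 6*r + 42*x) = r/(r + 6)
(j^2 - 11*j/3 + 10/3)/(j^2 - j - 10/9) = 3*(j - 2)/(3*j + 2)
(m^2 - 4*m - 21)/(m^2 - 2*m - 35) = (m + 3)/(m + 5)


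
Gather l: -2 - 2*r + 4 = 2 - 2*r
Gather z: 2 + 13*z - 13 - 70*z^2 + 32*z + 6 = -70*z^2 + 45*z - 5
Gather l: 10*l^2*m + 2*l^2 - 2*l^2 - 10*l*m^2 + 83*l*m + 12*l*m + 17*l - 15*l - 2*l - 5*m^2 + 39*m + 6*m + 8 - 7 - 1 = 10*l^2*m + l*(-10*m^2 + 95*m) - 5*m^2 + 45*m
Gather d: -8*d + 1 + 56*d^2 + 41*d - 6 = 56*d^2 + 33*d - 5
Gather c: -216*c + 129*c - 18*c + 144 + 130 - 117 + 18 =175 - 105*c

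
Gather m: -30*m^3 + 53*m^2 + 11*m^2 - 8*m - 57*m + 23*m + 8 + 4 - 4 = -30*m^3 + 64*m^2 - 42*m + 8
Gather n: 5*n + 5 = 5*n + 5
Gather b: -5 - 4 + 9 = 0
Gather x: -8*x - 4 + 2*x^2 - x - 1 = 2*x^2 - 9*x - 5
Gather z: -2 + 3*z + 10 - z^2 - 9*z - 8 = -z^2 - 6*z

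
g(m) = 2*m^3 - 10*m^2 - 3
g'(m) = 6*m^2 - 20*m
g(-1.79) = -46.51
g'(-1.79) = 55.02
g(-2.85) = -130.52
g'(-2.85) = 105.74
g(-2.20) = -72.70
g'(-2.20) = 73.04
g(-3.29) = -182.46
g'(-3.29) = 130.74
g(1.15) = -13.18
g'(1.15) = -15.06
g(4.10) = -33.26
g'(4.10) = 18.86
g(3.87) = -36.85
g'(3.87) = 12.46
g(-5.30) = -581.65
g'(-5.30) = 274.54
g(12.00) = 2013.00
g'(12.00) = 624.00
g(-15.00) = -9003.00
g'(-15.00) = 1650.00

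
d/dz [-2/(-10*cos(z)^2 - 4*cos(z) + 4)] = 2*(5*cos(z) + 1)*sin(z)/(5*cos(z)^2 + 2*cos(z) - 2)^2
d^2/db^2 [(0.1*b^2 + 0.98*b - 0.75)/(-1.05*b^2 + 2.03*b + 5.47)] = (-1.11022302462516e-16*b^4 - 2.5872*b^3 + 1.51514999999999*b^2 - 43.36353*b + 30.576456)/(1.157625*b^6 - 6.714225*b^5 - 5.11119*b^4 + 61.590403*b^3 + 26.626866*b^2 - 182.218281*b - 163.667323)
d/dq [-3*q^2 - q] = -6*q - 1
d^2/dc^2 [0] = 0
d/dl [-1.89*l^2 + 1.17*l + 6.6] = 1.17 - 3.78*l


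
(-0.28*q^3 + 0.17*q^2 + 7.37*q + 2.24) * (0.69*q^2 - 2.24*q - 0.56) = -0.1932*q^5 + 0.7445*q^4 + 4.8613*q^3 - 15.0584*q^2 - 9.1448*q - 1.2544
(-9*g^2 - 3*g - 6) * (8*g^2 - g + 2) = -72*g^4 - 15*g^3 - 63*g^2 - 12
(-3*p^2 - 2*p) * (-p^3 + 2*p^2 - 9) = 3*p^5 - 4*p^4 - 4*p^3 + 27*p^2 + 18*p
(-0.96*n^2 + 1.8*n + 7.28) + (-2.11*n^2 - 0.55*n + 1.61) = -3.07*n^2 + 1.25*n + 8.89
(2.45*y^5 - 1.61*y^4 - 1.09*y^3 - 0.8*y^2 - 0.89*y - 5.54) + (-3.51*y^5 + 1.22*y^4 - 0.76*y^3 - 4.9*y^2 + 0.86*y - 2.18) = -1.06*y^5 - 0.39*y^4 - 1.85*y^3 - 5.7*y^2 - 0.03*y - 7.72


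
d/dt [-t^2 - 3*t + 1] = -2*t - 3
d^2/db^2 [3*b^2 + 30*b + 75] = 6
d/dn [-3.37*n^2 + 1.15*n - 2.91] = 1.15 - 6.74*n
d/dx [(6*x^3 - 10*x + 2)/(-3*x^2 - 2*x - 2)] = 6*(-3*x^4 - 4*x^3 - 11*x^2 + 2*x + 4)/(9*x^4 + 12*x^3 + 16*x^2 + 8*x + 4)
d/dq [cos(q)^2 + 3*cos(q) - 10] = -(2*cos(q) + 3)*sin(q)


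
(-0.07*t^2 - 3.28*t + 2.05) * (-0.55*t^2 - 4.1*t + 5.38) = 0.0385*t^4 + 2.091*t^3 + 11.9439*t^2 - 26.0514*t + 11.029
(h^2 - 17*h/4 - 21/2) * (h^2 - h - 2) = h^4 - 21*h^3/4 - 33*h^2/4 + 19*h + 21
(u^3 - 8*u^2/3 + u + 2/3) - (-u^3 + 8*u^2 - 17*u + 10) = 2*u^3 - 32*u^2/3 + 18*u - 28/3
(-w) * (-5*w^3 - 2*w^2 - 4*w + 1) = 5*w^4 + 2*w^3 + 4*w^2 - w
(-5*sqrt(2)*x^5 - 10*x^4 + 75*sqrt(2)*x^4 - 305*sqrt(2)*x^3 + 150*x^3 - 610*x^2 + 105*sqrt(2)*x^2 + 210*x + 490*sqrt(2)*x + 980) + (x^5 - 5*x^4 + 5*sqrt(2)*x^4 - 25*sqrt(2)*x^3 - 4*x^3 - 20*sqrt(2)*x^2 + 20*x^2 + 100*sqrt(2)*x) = -5*sqrt(2)*x^5 + x^5 - 15*x^4 + 80*sqrt(2)*x^4 - 330*sqrt(2)*x^3 + 146*x^3 - 590*x^2 + 85*sqrt(2)*x^2 + 210*x + 590*sqrt(2)*x + 980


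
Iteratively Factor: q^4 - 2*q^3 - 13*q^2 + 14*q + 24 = (q - 4)*(q^3 + 2*q^2 - 5*q - 6) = (q - 4)*(q + 1)*(q^2 + q - 6) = (q - 4)*(q + 1)*(q + 3)*(q - 2)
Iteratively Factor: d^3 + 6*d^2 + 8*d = (d)*(d^2 + 6*d + 8) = d*(d + 4)*(d + 2)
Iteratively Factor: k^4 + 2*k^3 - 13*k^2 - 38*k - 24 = (k + 1)*(k^3 + k^2 - 14*k - 24) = (k + 1)*(k + 3)*(k^2 - 2*k - 8) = (k + 1)*(k + 2)*(k + 3)*(k - 4)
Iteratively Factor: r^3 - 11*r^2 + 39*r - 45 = (r - 3)*(r^2 - 8*r + 15) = (r - 3)^2*(r - 5)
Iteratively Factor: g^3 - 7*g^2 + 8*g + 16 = (g - 4)*(g^2 - 3*g - 4) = (g - 4)^2*(g + 1)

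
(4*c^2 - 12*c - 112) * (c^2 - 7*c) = 4*c^4 - 40*c^3 - 28*c^2 + 784*c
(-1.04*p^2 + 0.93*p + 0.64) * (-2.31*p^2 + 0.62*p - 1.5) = 2.4024*p^4 - 2.7931*p^3 + 0.6582*p^2 - 0.9982*p - 0.96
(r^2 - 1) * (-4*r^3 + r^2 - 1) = -4*r^5 + r^4 + 4*r^3 - 2*r^2 + 1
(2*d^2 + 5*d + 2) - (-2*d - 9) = 2*d^2 + 7*d + 11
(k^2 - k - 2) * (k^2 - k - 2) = k^4 - 2*k^3 - 3*k^2 + 4*k + 4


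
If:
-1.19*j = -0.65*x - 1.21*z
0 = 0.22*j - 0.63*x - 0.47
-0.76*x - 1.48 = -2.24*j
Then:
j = 0.46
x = -0.58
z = 0.77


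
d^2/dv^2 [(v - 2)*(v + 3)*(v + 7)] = 6*v + 16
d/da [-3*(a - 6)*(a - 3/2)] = 45/2 - 6*a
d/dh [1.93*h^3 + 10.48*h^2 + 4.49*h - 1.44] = 5.79*h^2 + 20.96*h + 4.49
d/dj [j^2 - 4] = 2*j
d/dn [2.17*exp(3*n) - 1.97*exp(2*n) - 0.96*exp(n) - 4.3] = (6.51*exp(2*n) - 3.94*exp(n) - 0.96)*exp(n)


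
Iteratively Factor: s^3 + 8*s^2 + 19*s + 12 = (s + 1)*(s^2 + 7*s + 12) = (s + 1)*(s + 4)*(s + 3)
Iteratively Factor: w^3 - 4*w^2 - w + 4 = (w - 4)*(w^2 - 1) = (w - 4)*(w - 1)*(w + 1)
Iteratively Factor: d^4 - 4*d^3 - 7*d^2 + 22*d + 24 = (d + 2)*(d^3 - 6*d^2 + 5*d + 12) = (d - 4)*(d + 2)*(d^2 - 2*d - 3) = (d - 4)*(d + 1)*(d + 2)*(d - 3)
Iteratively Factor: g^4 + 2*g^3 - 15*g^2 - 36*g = (g + 3)*(g^3 - g^2 - 12*g) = (g + 3)^2*(g^2 - 4*g) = g*(g + 3)^2*(g - 4)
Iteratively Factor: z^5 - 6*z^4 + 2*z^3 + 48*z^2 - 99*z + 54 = (z - 3)*(z^4 - 3*z^3 - 7*z^2 + 27*z - 18) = (z - 3)*(z - 2)*(z^3 - z^2 - 9*z + 9) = (z - 3)*(z - 2)*(z + 3)*(z^2 - 4*z + 3) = (z - 3)*(z - 2)*(z - 1)*(z + 3)*(z - 3)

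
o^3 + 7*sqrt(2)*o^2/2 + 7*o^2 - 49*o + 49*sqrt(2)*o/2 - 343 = (o + 7)*(o - 7*sqrt(2)/2)*(o + 7*sqrt(2))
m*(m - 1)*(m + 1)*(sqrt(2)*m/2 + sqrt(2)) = sqrt(2)*m^4/2 + sqrt(2)*m^3 - sqrt(2)*m^2/2 - sqrt(2)*m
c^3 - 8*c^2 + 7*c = c*(c - 7)*(c - 1)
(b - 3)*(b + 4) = b^2 + b - 12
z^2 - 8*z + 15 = (z - 5)*(z - 3)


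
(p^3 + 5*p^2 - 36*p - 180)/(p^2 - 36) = p + 5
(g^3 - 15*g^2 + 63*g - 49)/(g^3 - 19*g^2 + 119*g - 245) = (g - 1)/(g - 5)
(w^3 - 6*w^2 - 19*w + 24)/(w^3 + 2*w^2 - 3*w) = (w - 8)/w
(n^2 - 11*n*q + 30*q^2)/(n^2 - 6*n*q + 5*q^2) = (-n + 6*q)/(-n + q)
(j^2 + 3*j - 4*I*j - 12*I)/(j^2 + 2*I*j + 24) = (j + 3)/(j + 6*I)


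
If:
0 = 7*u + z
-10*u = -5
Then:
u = 1/2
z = -7/2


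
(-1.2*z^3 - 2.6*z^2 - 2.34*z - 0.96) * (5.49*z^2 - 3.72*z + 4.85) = -6.588*z^5 - 9.81*z^4 - 8.9946*z^3 - 9.1756*z^2 - 7.7778*z - 4.656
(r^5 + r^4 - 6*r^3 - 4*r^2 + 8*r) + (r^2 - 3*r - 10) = r^5 + r^4 - 6*r^3 - 3*r^2 + 5*r - 10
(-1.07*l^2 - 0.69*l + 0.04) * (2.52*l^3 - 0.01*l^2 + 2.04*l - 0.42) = -2.6964*l^5 - 1.7281*l^4 - 2.0751*l^3 - 0.9586*l^2 + 0.3714*l - 0.0168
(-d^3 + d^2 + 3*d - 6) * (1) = -d^3 + d^2 + 3*d - 6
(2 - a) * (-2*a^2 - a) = 2*a^3 - 3*a^2 - 2*a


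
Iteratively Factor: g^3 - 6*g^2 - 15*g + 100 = (g - 5)*(g^2 - g - 20) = (g - 5)^2*(g + 4)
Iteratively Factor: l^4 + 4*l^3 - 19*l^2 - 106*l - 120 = (l + 4)*(l^3 - 19*l - 30) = (l - 5)*(l + 4)*(l^2 + 5*l + 6) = (l - 5)*(l + 3)*(l + 4)*(l + 2)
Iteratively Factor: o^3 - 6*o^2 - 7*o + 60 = (o - 4)*(o^2 - 2*o - 15) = (o - 5)*(o - 4)*(o + 3)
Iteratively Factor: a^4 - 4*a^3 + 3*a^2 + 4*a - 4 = (a - 1)*(a^3 - 3*a^2 + 4) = (a - 2)*(a - 1)*(a^2 - a - 2) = (a - 2)^2*(a - 1)*(a + 1)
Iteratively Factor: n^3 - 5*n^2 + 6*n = (n - 2)*(n^2 - 3*n) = n*(n - 2)*(n - 3)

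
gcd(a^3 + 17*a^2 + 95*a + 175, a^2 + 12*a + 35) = a^2 + 12*a + 35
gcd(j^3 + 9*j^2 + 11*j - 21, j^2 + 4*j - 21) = j + 7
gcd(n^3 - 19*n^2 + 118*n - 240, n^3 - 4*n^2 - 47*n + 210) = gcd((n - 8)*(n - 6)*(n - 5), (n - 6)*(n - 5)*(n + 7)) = n^2 - 11*n + 30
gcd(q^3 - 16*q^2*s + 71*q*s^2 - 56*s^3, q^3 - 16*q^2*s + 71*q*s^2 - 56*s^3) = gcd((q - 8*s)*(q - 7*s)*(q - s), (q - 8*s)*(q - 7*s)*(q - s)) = q^3 - 16*q^2*s + 71*q*s^2 - 56*s^3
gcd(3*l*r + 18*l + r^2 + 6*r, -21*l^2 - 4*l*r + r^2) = 3*l + r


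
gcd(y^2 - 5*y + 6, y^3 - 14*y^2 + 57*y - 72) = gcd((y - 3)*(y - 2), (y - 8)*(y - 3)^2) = y - 3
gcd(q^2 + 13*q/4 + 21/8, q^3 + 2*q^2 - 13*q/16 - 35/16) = q + 7/4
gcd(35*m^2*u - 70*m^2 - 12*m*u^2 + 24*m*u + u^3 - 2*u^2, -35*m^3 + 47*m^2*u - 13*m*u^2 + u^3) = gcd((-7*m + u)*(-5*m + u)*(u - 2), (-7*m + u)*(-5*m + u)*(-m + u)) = 35*m^2 - 12*m*u + u^2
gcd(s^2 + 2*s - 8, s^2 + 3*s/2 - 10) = s + 4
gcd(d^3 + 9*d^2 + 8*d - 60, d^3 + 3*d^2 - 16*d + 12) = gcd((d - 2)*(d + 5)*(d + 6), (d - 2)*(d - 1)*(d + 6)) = d^2 + 4*d - 12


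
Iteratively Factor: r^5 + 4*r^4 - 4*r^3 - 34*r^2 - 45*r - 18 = (r + 2)*(r^4 + 2*r^3 - 8*r^2 - 18*r - 9) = (r - 3)*(r + 2)*(r^3 + 5*r^2 + 7*r + 3) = (r - 3)*(r + 1)*(r + 2)*(r^2 + 4*r + 3) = (r - 3)*(r + 1)^2*(r + 2)*(r + 3)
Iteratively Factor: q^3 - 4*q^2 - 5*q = (q)*(q^2 - 4*q - 5) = q*(q + 1)*(q - 5)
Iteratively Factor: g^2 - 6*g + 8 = (g - 4)*(g - 2)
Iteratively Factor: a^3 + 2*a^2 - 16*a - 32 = (a - 4)*(a^2 + 6*a + 8) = (a - 4)*(a + 2)*(a + 4)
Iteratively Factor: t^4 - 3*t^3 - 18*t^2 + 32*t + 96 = (t - 4)*(t^3 + t^2 - 14*t - 24) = (t - 4)*(t + 3)*(t^2 - 2*t - 8) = (t - 4)^2*(t + 3)*(t + 2)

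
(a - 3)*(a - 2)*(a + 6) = a^3 + a^2 - 24*a + 36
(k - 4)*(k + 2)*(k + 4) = k^3 + 2*k^2 - 16*k - 32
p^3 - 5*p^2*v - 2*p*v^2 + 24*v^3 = (p - 4*v)*(p - 3*v)*(p + 2*v)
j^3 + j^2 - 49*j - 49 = (j - 7)*(j + 1)*(j + 7)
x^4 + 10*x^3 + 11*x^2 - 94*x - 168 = (x - 3)*(x + 2)*(x + 4)*(x + 7)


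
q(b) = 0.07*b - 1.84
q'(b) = 0.0700000000000000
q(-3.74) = -2.10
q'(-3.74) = 0.07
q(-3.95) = -2.12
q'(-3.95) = 0.07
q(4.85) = -1.50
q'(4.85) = 0.07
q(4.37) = -1.53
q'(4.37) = 0.07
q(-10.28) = -2.56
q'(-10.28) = 0.07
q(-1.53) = -1.95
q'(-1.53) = 0.07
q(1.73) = -1.72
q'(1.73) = 0.07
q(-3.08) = -2.06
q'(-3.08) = 0.07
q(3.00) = -1.63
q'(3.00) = 0.07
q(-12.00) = -2.68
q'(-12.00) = 0.07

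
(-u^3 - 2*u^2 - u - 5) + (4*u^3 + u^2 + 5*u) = 3*u^3 - u^2 + 4*u - 5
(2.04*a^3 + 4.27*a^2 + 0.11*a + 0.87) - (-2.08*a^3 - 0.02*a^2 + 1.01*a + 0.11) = 4.12*a^3 + 4.29*a^2 - 0.9*a + 0.76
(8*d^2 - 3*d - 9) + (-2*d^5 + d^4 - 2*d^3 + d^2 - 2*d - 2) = -2*d^5 + d^4 - 2*d^3 + 9*d^2 - 5*d - 11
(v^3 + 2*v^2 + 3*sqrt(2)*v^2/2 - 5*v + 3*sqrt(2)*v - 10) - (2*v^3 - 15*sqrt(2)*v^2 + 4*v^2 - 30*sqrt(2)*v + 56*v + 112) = -v^3 - 2*v^2 + 33*sqrt(2)*v^2/2 - 61*v + 33*sqrt(2)*v - 122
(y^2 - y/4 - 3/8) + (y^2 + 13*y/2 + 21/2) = 2*y^2 + 25*y/4 + 81/8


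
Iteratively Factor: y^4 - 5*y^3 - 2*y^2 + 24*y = (y - 4)*(y^3 - y^2 - 6*y) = y*(y - 4)*(y^2 - y - 6) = y*(y - 4)*(y - 3)*(y + 2)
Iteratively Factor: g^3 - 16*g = (g - 4)*(g^2 + 4*g) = (g - 4)*(g + 4)*(g)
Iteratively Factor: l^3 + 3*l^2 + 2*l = (l + 1)*(l^2 + 2*l) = (l + 1)*(l + 2)*(l)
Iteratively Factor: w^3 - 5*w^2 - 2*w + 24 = (w - 3)*(w^2 - 2*w - 8) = (w - 3)*(w + 2)*(w - 4)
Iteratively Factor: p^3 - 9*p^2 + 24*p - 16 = (p - 1)*(p^2 - 8*p + 16) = (p - 4)*(p - 1)*(p - 4)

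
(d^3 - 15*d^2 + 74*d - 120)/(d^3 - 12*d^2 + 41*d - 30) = (d - 4)/(d - 1)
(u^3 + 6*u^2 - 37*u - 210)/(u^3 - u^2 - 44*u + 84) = (u + 5)/(u - 2)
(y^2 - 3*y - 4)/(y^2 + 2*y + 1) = (y - 4)/(y + 1)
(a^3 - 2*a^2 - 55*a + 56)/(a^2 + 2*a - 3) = (a^2 - a - 56)/(a + 3)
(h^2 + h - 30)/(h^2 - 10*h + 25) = (h + 6)/(h - 5)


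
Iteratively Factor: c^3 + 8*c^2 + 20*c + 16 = (c + 2)*(c^2 + 6*c + 8) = (c + 2)*(c + 4)*(c + 2)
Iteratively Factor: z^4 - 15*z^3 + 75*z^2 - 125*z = (z - 5)*(z^3 - 10*z^2 + 25*z) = z*(z - 5)*(z^2 - 10*z + 25) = z*(z - 5)^2*(z - 5)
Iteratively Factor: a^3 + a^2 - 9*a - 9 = (a + 3)*(a^2 - 2*a - 3) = (a - 3)*(a + 3)*(a + 1)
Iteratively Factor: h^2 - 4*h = (h - 4)*(h)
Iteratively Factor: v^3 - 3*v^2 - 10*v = (v + 2)*(v^2 - 5*v) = v*(v + 2)*(v - 5)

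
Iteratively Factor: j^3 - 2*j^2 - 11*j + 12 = (j - 1)*(j^2 - j - 12) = (j - 4)*(j - 1)*(j + 3)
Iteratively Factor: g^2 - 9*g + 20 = (g - 5)*(g - 4)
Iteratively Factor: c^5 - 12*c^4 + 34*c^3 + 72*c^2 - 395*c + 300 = (c - 4)*(c^4 - 8*c^3 + 2*c^2 + 80*c - 75) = (c - 4)*(c - 1)*(c^3 - 7*c^2 - 5*c + 75) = (c - 5)*(c - 4)*(c - 1)*(c^2 - 2*c - 15) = (c - 5)^2*(c - 4)*(c - 1)*(c + 3)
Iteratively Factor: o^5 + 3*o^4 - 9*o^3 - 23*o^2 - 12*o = (o - 3)*(o^4 + 6*o^3 + 9*o^2 + 4*o) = o*(o - 3)*(o^3 + 6*o^2 + 9*o + 4) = o*(o - 3)*(o + 4)*(o^2 + 2*o + 1) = o*(o - 3)*(o + 1)*(o + 4)*(o + 1)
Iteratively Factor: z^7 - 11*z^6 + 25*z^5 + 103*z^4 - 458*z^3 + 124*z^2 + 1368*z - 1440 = (z + 2)*(z^6 - 13*z^5 + 51*z^4 + z^3 - 460*z^2 + 1044*z - 720) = (z - 5)*(z + 2)*(z^5 - 8*z^4 + 11*z^3 + 56*z^2 - 180*z + 144) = (z - 5)*(z - 2)*(z + 2)*(z^4 - 6*z^3 - z^2 + 54*z - 72) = (z - 5)*(z - 2)^2*(z + 2)*(z^3 - 4*z^2 - 9*z + 36) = (z - 5)*(z - 3)*(z - 2)^2*(z + 2)*(z^2 - z - 12) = (z - 5)*(z - 4)*(z - 3)*(z - 2)^2*(z + 2)*(z + 3)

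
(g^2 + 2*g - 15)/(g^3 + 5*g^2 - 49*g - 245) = (g - 3)/(g^2 - 49)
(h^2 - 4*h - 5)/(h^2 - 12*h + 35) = (h + 1)/(h - 7)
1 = 1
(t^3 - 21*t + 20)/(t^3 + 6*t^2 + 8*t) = (t^3 - 21*t + 20)/(t*(t^2 + 6*t + 8))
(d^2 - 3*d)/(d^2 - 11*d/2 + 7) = 2*d*(d - 3)/(2*d^2 - 11*d + 14)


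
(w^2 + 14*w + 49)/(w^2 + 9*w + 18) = (w^2 + 14*w + 49)/(w^2 + 9*w + 18)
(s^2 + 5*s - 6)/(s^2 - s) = (s + 6)/s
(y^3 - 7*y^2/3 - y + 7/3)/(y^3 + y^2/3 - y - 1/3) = (3*y - 7)/(3*y + 1)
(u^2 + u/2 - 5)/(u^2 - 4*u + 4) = (u + 5/2)/(u - 2)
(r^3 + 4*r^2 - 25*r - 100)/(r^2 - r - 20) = r + 5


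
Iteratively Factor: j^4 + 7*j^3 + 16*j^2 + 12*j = (j + 3)*(j^3 + 4*j^2 + 4*j) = (j + 2)*(j + 3)*(j^2 + 2*j) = j*(j + 2)*(j + 3)*(j + 2)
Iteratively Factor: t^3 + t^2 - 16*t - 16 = (t - 4)*(t^2 + 5*t + 4) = (t - 4)*(t + 4)*(t + 1)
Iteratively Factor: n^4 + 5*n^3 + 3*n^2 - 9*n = (n + 3)*(n^3 + 2*n^2 - 3*n) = (n + 3)^2*(n^2 - n) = n*(n + 3)^2*(n - 1)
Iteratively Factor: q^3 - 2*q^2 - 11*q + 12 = (q + 3)*(q^2 - 5*q + 4) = (q - 1)*(q + 3)*(q - 4)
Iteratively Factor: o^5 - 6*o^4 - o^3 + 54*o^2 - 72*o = (o)*(o^4 - 6*o^3 - o^2 + 54*o - 72) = o*(o - 3)*(o^3 - 3*o^2 - 10*o + 24) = o*(o - 3)*(o - 2)*(o^2 - o - 12) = o*(o - 4)*(o - 3)*(o - 2)*(o + 3)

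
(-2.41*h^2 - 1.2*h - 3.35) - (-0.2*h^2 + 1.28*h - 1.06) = -2.21*h^2 - 2.48*h - 2.29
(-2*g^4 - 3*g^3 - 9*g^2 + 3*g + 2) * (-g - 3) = 2*g^5 + 9*g^4 + 18*g^3 + 24*g^2 - 11*g - 6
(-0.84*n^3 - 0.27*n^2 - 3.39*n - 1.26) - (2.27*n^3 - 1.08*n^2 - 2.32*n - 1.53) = -3.11*n^3 + 0.81*n^2 - 1.07*n + 0.27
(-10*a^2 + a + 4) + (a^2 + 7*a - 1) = -9*a^2 + 8*a + 3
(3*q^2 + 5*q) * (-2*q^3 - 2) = -6*q^5 - 10*q^4 - 6*q^2 - 10*q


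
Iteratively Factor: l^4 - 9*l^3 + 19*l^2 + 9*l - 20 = (l - 5)*(l^3 - 4*l^2 - l + 4) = (l - 5)*(l + 1)*(l^2 - 5*l + 4) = (l - 5)*(l - 1)*(l + 1)*(l - 4)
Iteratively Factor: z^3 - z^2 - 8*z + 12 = (z - 2)*(z^2 + z - 6) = (z - 2)*(z + 3)*(z - 2)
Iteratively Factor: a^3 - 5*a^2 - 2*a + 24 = (a + 2)*(a^2 - 7*a + 12) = (a - 3)*(a + 2)*(a - 4)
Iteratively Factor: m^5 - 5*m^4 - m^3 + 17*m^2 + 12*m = (m)*(m^4 - 5*m^3 - m^2 + 17*m + 12) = m*(m - 4)*(m^3 - m^2 - 5*m - 3) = m*(m - 4)*(m + 1)*(m^2 - 2*m - 3) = m*(m - 4)*(m - 3)*(m + 1)*(m + 1)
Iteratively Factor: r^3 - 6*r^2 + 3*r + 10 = (r - 2)*(r^2 - 4*r - 5) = (r - 2)*(r + 1)*(r - 5)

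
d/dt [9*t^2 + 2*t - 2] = 18*t + 2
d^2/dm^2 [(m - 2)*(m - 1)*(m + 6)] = 6*m + 6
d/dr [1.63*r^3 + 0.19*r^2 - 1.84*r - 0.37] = 4.89*r^2 + 0.38*r - 1.84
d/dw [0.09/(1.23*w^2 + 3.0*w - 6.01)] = (-0.2214*w - 0.27)/(1.23*w^2 + 3.0*w - 6.01)^2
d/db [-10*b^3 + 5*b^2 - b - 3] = -30*b^2 + 10*b - 1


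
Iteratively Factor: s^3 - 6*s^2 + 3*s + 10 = (s - 5)*(s^2 - s - 2) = (s - 5)*(s + 1)*(s - 2)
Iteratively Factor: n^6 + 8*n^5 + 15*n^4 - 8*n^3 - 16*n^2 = (n + 4)*(n^5 + 4*n^4 - n^3 - 4*n^2) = n*(n + 4)*(n^4 + 4*n^3 - n^2 - 4*n) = n*(n + 4)^2*(n^3 - n) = n*(n + 1)*(n + 4)^2*(n^2 - n) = n^2*(n + 1)*(n + 4)^2*(n - 1)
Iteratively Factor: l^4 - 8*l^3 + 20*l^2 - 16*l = (l - 4)*(l^3 - 4*l^2 + 4*l) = (l - 4)*(l - 2)*(l^2 - 2*l) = l*(l - 4)*(l - 2)*(l - 2)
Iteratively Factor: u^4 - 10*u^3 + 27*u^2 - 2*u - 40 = (u - 5)*(u^3 - 5*u^2 + 2*u + 8) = (u - 5)*(u + 1)*(u^2 - 6*u + 8) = (u - 5)*(u - 2)*(u + 1)*(u - 4)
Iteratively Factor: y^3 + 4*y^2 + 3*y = (y)*(y^2 + 4*y + 3) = y*(y + 1)*(y + 3)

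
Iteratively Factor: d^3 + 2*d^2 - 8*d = (d + 4)*(d^2 - 2*d) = (d - 2)*(d + 4)*(d)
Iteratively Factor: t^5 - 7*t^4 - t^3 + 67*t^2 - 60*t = (t - 5)*(t^4 - 2*t^3 - 11*t^2 + 12*t) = (t - 5)*(t + 3)*(t^3 - 5*t^2 + 4*t) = (t - 5)*(t - 4)*(t + 3)*(t^2 - t) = (t - 5)*(t - 4)*(t - 1)*(t + 3)*(t)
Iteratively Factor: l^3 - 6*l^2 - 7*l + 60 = (l - 5)*(l^2 - l - 12) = (l - 5)*(l - 4)*(l + 3)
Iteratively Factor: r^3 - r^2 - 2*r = (r)*(r^2 - r - 2) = r*(r - 2)*(r + 1)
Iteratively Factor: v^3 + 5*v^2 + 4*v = (v)*(v^2 + 5*v + 4) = v*(v + 1)*(v + 4)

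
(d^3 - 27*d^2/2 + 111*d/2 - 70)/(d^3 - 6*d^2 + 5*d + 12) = (2*d^2 - 19*d + 35)/(2*(d^2 - 2*d - 3))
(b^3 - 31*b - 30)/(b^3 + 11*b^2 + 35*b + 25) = (b - 6)/(b + 5)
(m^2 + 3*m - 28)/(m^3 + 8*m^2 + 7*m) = (m - 4)/(m*(m + 1))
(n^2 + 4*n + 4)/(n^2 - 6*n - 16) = (n + 2)/(n - 8)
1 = 1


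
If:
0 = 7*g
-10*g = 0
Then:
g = 0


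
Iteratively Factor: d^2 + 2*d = (d + 2)*(d)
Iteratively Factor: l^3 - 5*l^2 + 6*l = (l - 3)*(l^2 - 2*l) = l*(l - 3)*(l - 2)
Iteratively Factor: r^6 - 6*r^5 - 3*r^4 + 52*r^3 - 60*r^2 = (r - 2)*(r^5 - 4*r^4 - 11*r^3 + 30*r^2) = (r - 2)*(r + 3)*(r^4 - 7*r^3 + 10*r^2) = r*(r - 2)*(r + 3)*(r^3 - 7*r^2 + 10*r) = r*(r - 2)^2*(r + 3)*(r^2 - 5*r) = r^2*(r - 2)^2*(r + 3)*(r - 5)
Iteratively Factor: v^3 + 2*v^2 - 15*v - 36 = (v + 3)*(v^2 - v - 12) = (v + 3)^2*(v - 4)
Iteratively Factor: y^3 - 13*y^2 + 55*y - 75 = (y - 3)*(y^2 - 10*y + 25) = (y - 5)*(y - 3)*(y - 5)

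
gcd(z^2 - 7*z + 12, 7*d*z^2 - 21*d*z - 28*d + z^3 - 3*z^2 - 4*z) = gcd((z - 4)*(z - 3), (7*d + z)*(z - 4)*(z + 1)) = z - 4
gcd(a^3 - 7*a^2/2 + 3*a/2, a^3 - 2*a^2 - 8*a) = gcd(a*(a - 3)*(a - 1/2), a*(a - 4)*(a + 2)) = a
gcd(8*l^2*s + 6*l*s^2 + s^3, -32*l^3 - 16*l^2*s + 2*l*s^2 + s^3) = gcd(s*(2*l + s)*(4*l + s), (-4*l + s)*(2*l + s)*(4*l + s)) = 8*l^2 + 6*l*s + s^2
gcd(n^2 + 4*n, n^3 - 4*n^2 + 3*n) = n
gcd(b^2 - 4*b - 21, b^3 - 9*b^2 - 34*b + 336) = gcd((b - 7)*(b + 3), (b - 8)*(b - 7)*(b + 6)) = b - 7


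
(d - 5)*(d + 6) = d^2 + d - 30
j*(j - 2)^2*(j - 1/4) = j^4 - 17*j^3/4 + 5*j^2 - j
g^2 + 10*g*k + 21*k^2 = (g + 3*k)*(g + 7*k)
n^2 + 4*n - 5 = (n - 1)*(n + 5)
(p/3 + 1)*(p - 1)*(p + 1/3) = p^3/3 + 7*p^2/9 - 7*p/9 - 1/3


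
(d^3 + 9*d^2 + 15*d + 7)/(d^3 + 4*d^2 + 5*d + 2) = (d + 7)/(d + 2)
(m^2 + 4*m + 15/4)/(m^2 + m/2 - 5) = (m + 3/2)/(m - 2)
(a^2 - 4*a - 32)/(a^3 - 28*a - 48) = (a - 8)/(a^2 - 4*a - 12)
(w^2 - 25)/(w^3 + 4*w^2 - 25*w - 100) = 1/(w + 4)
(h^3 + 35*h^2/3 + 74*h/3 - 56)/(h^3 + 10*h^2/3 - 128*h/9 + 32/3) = 3*(h + 7)/(3*h - 4)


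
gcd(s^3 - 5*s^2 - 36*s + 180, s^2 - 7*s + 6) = s - 6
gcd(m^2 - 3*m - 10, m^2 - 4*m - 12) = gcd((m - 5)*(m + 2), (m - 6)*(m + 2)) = m + 2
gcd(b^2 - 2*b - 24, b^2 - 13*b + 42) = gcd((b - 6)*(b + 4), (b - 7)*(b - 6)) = b - 6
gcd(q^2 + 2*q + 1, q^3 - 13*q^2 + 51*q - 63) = 1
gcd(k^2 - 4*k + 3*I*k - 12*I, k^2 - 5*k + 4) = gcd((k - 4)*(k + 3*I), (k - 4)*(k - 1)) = k - 4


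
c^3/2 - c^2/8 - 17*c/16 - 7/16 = (c/2 + 1/4)*(c - 7/4)*(c + 1)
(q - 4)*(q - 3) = q^2 - 7*q + 12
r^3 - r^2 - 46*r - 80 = (r - 8)*(r + 2)*(r + 5)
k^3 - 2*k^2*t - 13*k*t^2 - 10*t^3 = (k - 5*t)*(k + t)*(k + 2*t)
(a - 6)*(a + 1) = a^2 - 5*a - 6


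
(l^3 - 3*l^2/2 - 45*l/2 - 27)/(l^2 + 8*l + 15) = (l^2 - 9*l/2 - 9)/(l + 5)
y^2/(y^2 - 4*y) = y/(y - 4)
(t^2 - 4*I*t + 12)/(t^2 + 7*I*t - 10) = (t - 6*I)/(t + 5*I)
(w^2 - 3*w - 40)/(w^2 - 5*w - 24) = (w + 5)/(w + 3)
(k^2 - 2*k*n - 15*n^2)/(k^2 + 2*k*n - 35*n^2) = (k + 3*n)/(k + 7*n)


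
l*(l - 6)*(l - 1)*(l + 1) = l^4 - 6*l^3 - l^2 + 6*l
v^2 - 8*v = v*(v - 8)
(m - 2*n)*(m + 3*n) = m^2 + m*n - 6*n^2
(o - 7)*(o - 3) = o^2 - 10*o + 21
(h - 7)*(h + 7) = h^2 - 49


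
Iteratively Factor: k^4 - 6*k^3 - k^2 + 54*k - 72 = (k - 3)*(k^3 - 3*k^2 - 10*k + 24) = (k - 4)*(k - 3)*(k^2 + k - 6) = (k - 4)*(k - 3)*(k + 3)*(k - 2)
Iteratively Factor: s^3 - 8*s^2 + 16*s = (s - 4)*(s^2 - 4*s) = s*(s - 4)*(s - 4)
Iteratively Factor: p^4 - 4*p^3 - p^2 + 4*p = (p - 1)*(p^3 - 3*p^2 - 4*p) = (p - 4)*(p - 1)*(p^2 + p) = p*(p - 4)*(p - 1)*(p + 1)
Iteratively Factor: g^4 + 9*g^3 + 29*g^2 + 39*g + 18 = (g + 1)*(g^3 + 8*g^2 + 21*g + 18) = (g + 1)*(g + 2)*(g^2 + 6*g + 9) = (g + 1)*(g + 2)*(g + 3)*(g + 3)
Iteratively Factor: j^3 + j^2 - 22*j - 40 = (j + 4)*(j^2 - 3*j - 10) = (j - 5)*(j + 4)*(j + 2)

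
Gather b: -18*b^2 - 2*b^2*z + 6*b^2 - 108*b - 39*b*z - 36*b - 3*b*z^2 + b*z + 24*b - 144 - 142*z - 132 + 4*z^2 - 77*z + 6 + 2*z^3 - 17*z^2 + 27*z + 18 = b^2*(-2*z - 12) + b*(-3*z^2 - 38*z - 120) + 2*z^3 - 13*z^2 - 192*z - 252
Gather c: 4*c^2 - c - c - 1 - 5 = 4*c^2 - 2*c - 6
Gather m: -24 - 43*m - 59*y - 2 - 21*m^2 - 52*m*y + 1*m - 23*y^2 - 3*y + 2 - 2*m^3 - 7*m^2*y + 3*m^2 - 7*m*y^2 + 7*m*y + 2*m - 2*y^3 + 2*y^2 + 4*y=-2*m^3 + m^2*(-7*y - 18) + m*(-7*y^2 - 45*y - 40) - 2*y^3 - 21*y^2 - 58*y - 24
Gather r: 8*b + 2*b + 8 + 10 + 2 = 10*b + 20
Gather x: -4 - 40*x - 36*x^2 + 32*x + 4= -36*x^2 - 8*x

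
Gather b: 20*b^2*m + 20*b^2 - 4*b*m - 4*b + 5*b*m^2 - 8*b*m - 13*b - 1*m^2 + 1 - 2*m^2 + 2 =b^2*(20*m + 20) + b*(5*m^2 - 12*m - 17) - 3*m^2 + 3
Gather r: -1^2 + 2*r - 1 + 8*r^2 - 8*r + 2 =8*r^2 - 6*r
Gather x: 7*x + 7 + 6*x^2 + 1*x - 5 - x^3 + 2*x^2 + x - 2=-x^3 + 8*x^2 + 9*x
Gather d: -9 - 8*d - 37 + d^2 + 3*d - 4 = d^2 - 5*d - 50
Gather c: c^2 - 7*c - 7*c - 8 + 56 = c^2 - 14*c + 48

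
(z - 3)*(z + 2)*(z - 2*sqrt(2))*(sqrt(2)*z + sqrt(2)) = sqrt(2)*z^4 - 4*z^3 - 7*sqrt(2)*z^2 - 6*sqrt(2)*z + 28*z + 24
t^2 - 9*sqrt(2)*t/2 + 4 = (t - 4*sqrt(2))*(t - sqrt(2)/2)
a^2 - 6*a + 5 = (a - 5)*(a - 1)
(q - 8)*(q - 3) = q^2 - 11*q + 24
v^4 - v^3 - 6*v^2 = v^2*(v - 3)*(v + 2)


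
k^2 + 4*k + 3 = (k + 1)*(k + 3)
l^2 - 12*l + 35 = (l - 7)*(l - 5)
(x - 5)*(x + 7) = x^2 + 2*x - 35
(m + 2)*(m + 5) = m^2 + 7*m + 10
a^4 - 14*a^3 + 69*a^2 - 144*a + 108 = (a - 6)*(a - 3)^2*(a - 2)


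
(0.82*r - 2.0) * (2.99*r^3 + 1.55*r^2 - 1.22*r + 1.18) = 2.4518*r^4 - 4.709*r^3 - 4.1004*r^2 + 3.4076*r - 2.36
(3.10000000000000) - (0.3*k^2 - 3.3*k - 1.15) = -0.3*k^2 + 3.3*k + 4.25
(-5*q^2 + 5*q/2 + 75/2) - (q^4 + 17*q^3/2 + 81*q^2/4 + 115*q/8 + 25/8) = -q^4 - 17*q^3/2 - 101*q^2/4 - 95*q/8 + 275/8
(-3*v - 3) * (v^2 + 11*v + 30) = -3*v^3 - 36*v^2 - 123*v - 90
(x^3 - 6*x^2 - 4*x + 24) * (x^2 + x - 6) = x^5 - 5*x^4 - 16*x^3 + 56*x^2 + 48*x - 144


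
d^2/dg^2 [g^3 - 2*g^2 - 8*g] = 6*g - 4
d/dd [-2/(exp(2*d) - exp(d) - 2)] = (4*exp(d) - 2)*exp(d)/(-exp(2*d) + exp(d) + 2)^2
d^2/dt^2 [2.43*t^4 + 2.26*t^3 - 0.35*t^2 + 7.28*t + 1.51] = 29.16*t^2 + 13.56*t - 0.7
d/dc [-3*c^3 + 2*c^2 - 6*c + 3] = -9*c^2 + 4*c - 6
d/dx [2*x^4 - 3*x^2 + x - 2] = 8*x^3 - 6*x + 1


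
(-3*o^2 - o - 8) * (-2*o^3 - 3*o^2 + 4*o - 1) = 6*o^5 + 11*o^4 + 7*o^3 + 23*o^2 - 31*o + 8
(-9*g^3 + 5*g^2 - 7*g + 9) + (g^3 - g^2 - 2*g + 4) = -8*g^3 + 4*g^2 - 9*g + 13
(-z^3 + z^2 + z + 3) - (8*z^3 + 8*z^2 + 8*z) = -9*z^3 - 7*z^2 - 7*z + 3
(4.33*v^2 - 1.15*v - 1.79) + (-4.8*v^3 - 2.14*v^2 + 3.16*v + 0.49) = -4.8*v^3 + 2.19*v^2 + 2.01*v - 1.3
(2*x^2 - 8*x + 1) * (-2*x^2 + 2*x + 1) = -4*x^4 + 20*x^3 - 16*x^2 - 6*x + 1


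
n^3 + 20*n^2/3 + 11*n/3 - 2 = (n - 1/3)*(n + 1)*(n + 6)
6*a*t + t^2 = t*(6*a + t)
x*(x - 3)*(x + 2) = x^3 - x^2 - 6*x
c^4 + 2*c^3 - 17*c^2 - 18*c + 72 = (c - 3)*(c - 2)*(c + 3)*(c + 4)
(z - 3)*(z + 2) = z^2 - z - 6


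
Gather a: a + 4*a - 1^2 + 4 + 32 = 5*a + 35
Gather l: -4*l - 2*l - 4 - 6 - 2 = -6*l - 12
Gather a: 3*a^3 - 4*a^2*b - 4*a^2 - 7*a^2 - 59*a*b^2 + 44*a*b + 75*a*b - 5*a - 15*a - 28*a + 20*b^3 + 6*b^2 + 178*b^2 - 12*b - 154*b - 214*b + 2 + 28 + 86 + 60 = 3*a^3 + a^2*(-4*b - 11) + a*(-59*b^2 + 119*b - 48) + 20*b^3 + 184*b^2 - 380*b + 176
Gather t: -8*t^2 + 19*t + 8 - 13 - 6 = -8*t^2 + 19*t - 11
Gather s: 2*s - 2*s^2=-2*s^2 + 2*s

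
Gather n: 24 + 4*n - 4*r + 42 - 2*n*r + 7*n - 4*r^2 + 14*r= n*(11 - 2*r) - 4*r^2 + 10*r + 66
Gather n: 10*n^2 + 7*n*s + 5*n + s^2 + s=10*n^2 + n*(7*s + 5) + s^2 + s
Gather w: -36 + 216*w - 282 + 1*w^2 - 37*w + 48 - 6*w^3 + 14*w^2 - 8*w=-6*w^3 + 15*w^2 + 171*w - 270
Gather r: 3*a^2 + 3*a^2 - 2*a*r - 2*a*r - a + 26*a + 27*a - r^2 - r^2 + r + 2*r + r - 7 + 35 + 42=6*a^2 + 52*a - 2*r^2 + r*(4 - 4*a) + 70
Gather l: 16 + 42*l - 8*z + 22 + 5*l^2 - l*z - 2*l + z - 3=5*l^2 + l*(40 - z) - 7*z + 35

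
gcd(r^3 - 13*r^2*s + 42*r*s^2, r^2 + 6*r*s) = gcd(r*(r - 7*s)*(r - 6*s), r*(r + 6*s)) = r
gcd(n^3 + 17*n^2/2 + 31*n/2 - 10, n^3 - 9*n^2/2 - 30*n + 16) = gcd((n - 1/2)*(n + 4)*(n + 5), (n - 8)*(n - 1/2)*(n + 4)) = n^2 + 7*n/2 - 2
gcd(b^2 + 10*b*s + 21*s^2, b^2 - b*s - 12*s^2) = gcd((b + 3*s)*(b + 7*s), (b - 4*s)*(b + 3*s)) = b + 3*s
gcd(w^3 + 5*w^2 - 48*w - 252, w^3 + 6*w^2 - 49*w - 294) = w^2 - w - 42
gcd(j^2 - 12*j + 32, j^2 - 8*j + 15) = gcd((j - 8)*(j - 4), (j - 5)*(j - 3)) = 1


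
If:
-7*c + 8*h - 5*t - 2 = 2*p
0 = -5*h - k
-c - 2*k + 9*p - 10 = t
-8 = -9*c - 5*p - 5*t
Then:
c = 218/259 - 125*t/259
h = 44*t/259 + 261/259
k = -220*t/259 - 1305/259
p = 22/259 - 34*t/259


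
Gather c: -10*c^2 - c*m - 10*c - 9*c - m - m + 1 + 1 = -10*c^2 + c*(-m - 19) - 2*m + 2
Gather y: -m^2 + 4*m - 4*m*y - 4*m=-m^2 - 4*m*y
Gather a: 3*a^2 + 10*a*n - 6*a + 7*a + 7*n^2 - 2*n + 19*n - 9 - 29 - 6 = 3*a^2 + a*(10*n + 1) + 7*n^2 + 17*n - 44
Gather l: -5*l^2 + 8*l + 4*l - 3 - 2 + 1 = -5*l^2 + 12*l - 4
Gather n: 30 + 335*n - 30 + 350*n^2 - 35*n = 350*n^2 + 300*n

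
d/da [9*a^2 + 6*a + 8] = 18*a + 6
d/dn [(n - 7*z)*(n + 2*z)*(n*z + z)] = z*(3*n^2 - 10*n*z + 2*n - 14*z^2 - 5*z)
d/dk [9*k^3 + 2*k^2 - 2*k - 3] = 27*k^2 + 4*k - 2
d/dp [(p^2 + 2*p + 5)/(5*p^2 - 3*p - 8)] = (-13*p^2 - 66*p - 1)/(25*p^4 - 30*p^3 - 71*p^2 + 48*p + 64)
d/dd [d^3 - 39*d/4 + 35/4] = 3*d^2 - 39/4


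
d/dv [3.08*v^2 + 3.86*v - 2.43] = 6.16*v + 3.86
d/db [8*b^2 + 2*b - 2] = 16*b + 2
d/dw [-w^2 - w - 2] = -2*w - 1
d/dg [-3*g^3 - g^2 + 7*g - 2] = -9*g^2 - 2*g + 7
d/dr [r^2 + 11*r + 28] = 2*r + 11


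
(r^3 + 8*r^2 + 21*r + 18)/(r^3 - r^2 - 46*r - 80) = (r^2 + 6*r + 9)/(r^2 - 3*r - 40)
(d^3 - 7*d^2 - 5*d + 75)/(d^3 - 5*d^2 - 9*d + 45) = (d - 5)/(d - 3)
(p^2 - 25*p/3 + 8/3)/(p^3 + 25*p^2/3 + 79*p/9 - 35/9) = 3*(p - 8)/(3*p^2 + 26*p + 35)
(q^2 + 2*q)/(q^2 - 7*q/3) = 3*(q + 2)/(3*q - 7)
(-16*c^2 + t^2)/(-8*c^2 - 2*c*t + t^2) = (4*c + t)/(2*c + t)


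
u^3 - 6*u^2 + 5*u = u*(u - 5)*(u - 1)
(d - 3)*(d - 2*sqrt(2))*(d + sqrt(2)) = d^3 - 3*d^2 - sqrt(2)*d^2 - 4*d + 3*sqrt(2)*d + 12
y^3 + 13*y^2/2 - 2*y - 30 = (y - 2)*(y + 5/2)*(y + 6)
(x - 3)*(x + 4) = x^2 + x - 12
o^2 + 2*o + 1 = (o + 1)^2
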